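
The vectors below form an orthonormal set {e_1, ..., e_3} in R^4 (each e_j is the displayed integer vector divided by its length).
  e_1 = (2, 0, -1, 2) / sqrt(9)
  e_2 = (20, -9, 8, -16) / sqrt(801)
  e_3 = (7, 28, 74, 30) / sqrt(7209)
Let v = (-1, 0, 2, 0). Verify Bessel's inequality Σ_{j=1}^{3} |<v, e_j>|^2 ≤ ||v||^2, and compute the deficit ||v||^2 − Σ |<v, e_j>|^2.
Σ |<v, e_j>|^2 = 41/9; ||v||^2 = 5; deficit = 4/9

Write each e_j = u_j / sqrt(<u_j, u_j>) where u_j is the displayed integer vector. Then <v, e_j> = <v, u_j> / sqrt(<u_j, u_j>), so |<v, e_j>|^2 = <v, u_j>^2 / <u_j, u_j>.
Coefficients: <v, e_1> = -4/sqrt(9), <v, e_2> = -4/sqrt(801), <v, e_3> = 141/sqrt(7209).
Square and sum: Σ |<v, e_j>|^2 = 41/9.
Compute ||v||^2 = v·v = 5.
Deficit = 5 − 41/9 = 4/9 ≥ 0, confirming Bessel's inequality. (The deficit equals ||v − Σ <v,e_j> e_j||^2, the squared distance from v to span{e_j}.)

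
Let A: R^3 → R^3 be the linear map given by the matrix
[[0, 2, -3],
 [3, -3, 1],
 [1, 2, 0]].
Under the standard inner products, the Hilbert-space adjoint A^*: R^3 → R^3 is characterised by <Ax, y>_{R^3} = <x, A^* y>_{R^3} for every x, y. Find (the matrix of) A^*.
A^* = A^T =
[[0, 3, 1],
 [2, -3, 2],
 [-3, 1, 0]]

For real matrices with standard dot products, the defining identity <Ax, y> = <x, A^* y> gives (Ax)^T y = x^T (A^*) y, i.e. x^T A^T y = x^T (A^*) y. Since this holds for all x, y, we must have A^* = A^T. Therefore
A^* =
[[0, 3, 1],
 [2, -3, 2],
 [-3, 1, 0]].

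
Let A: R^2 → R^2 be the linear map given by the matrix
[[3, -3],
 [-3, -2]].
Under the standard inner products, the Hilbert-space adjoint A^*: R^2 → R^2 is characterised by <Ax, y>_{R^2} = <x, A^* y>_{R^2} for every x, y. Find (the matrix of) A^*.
A^* = A^T =
[[3, -3],
 [-3, -2]]

For real matrices with standard dot products, the defining identity <Ax, y> = <x, A^* y> gives (Ax)^T y = x^T (A^*) y, i.e. x^T A^T y = x^T (A^*) y. Since this holds for all x, y, we must have A^* = A^T. Therefore
A^* =
[[3, -3],
 [-3, -2]].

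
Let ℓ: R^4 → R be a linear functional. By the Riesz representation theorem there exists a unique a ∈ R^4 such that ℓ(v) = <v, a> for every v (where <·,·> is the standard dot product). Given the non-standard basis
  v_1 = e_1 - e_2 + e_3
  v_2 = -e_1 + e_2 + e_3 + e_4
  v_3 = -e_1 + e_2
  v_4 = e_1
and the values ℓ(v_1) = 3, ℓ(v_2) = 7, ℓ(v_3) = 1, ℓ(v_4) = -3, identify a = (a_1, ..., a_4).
a = (-3, -2, 4, 2)

Write a = (a_1, ..., a_4) in the standard basis. For each basis vector v_i, ℓ(v_i) = <v_i, a> is a linear equation in the a_j's. Collect the n equations into a matrix system V a = ℓ, where row i of V is v_i (expressed in the standard basis). Since V is invertible (lower-triangular with 1s on the diagonal, up to permutation), solve by back-substitution:
  V =
[[1, -1, 1, 0],
 [-1, 1, 1, 1],
 [-1, 1, 0, 0],
 [1, 0, 0, 0]]
  V a = (3, 7, 1, -3)
Solving gives a = (-3, -2, 4, 2).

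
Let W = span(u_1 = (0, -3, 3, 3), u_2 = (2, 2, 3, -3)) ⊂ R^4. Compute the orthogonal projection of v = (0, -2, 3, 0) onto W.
proj_W(v) = (25/37, -45/37, 215/74, 65/74)

Set up U = [u_1 | ... | u_2] ∈ R^(4×2). The projector onto W = col(U) is P = U (U^T U)^(-1) U^T.
Compute U^T U =
  [27, -6]
  [-6, 26],
and U^T v = (15, 5).
Solve U^T U · c = U^T v for the coefficients: c = (70/111, 25/74). The projection is proj_W(v) = U c.
Check: (v - proj_W(v)) · u_1 = 0  (should be 0).
Check: (v - proj_W(v)) · u_2 = 0  (should be 0).
Result: proj_W(v) = (25/37, -45/37, 215/74, 65/74).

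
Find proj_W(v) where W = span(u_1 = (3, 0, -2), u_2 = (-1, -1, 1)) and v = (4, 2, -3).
proj_W(v) = (27/7, 27/14, -45/14)

Set up U = [u_1 | ... | u_2] ∈ R^(3×2). The projector onto W = col(U) is P = U (U^T U)^(-1) U^T.
Compute U^T U =
  [13, -5]
  [-5, 3],
and U^T v = (18, -9).
Solve U^T U · c = U^T v for the coefficients: c = (9/14, -27/14). The projection is proj_W(v) = U c.
Check: (v - proj_W(v)) · u_1 = 0  (should be 0).
Check: (v - proj_W(v)) · u_2 = 0  (should be 0).
Result: proj_W(v) = (27/7, 27/14, -45/14).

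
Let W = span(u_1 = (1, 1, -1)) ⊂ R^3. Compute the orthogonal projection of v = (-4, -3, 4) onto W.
proj_W(v) = (-11/3, -11/3, 11/3)

Set up U = [u_1 | ... | u_1] ∈ R^(3×1). The projector onto W = col(U) is P = U (U^T U)^(-1) U^T.
Compute U^T U =
  [3],
and U^T v = (-11).
Solve U^T U · c = U^T v for the coefficients: c = (-11/3). The projection is proj_W(v) = U c.
Check: (v - proj_W(v)) · u_1 = 0  (should be 0).
Result: proj_W(v) = (-11/3, -11/3, 11/3).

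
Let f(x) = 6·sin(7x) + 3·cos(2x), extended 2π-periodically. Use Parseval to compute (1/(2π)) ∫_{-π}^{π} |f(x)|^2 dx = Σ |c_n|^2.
Σ |c_n|^2 = 45/2

Expand |f|^2 and use orthogonality of {sin(nx), cos(mx)} on [-π, π]:
  ∫_{-π}^{π} sin(nx)^2 dx = π, ∫ cos(mx)^2 dx = π, and cross terms integrate to 0.
So ∫_{-π}^{π} f(x)^2 dx = 6^2 · π + 3^2 · π = (36 + 9)π.
Divide by 2π: (36 + 9)/2 = 45/2.
By Parseval, this equals Σ |c_n|^2.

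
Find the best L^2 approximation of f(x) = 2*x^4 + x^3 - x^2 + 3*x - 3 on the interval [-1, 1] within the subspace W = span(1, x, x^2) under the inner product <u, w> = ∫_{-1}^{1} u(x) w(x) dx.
g(x) = 5*x^2/7 + 18*x/5 - 111/35

The best approximation g ∈ W is the orthogonal projection of f onto W. Writing g = a_0 + a_1 x + a_2 x^2, the coefficients solve the normal equations G · a = b where
  G_{ij} = <φ_i, φ_j> and b_i = <f, φ_i>, with φ_0 = 1, φ_1 = x, φ_2 = x^2.
G =
  [2, 0, 2/3]
  [0, 2/3, 0]
  [2/3, 0, 2/5],
b = (-88/15, 12/5, -64/35).
Solving gives a_0 = -111/35, a_1 = 18/5, a_2 = 5/7, so
  g(x) = 5*x^2/7 + 18*x/5 - 111/35.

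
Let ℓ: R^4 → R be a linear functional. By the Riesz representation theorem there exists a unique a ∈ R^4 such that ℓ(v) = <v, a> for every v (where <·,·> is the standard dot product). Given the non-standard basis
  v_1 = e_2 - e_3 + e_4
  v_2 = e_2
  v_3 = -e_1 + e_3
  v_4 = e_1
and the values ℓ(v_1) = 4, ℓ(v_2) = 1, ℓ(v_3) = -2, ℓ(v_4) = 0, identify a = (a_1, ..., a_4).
a = (0, 1, -2, 1)

Write a = (a_1, ..., a_4) in the standard basis. For each basis vector v_i, ℓ(v_i) = <v_i, a> is a linear equation in the a_j's. Collect the n equations into a matrix system V a = ℓ, where row i of V is v_i (expressed in the standard basis). Since V is invertible (lower-triangular with 1s on the diagonal, up to permutation), solve by back-substitution:
  V =
[[0, 1, -1, 1],
 [0, 1, 0, 0],
 [-1, 0, 1, 0],
 [1, 0, 0, 0]]
  V a = (4, 1, -2, 0)
Solving gives a = (0, 1, -2, 1).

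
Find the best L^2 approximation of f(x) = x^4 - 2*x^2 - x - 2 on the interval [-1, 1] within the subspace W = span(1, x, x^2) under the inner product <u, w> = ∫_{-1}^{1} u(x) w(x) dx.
g(x) = -8*x^2/7 - x - 73/35

The best approximation g ∈ W is the orthogonal projection of f onto W. Writing g = a_0 + a_1 x + a_2 x^2, the coefficients solve the normal equations G · a = b where
  G_{ij} = <φ_i, φ_j> and b_i = <f, φ_i>, with φ_0 = 1, φ_1 = x, φ_2 = x^2.
G =
  [2, 0, 2/3]
  [0, 2/3, 0]
  [2/3, 0, 2/5],
b = (-74/15, -2/3, -194/105).
Solving gives a_0 = -73/35, a_1 = -1, a_2 = -8/7, so
  g(x) = -8*x^2/7 - x - 73/35.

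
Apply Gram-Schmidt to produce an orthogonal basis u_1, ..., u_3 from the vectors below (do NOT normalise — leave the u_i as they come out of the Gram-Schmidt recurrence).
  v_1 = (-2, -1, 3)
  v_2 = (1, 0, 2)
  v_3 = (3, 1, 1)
Orthogonal basis:
  u_1 = (-2, -1, 3)
  u_2 = (11/7, 2/7, 8/7)
  u_3 = (-2/27, 7/27, 1/27)

Apply the Gram-Schmidt recurrence
  u_1 = v_1
  u_i = v_i − Σ_{j<i} ((v_i · u_j) / (u_j · u_j)) · u_j.

Step by step this gives:
  u_1 = (-2, -1, 3)
  u_2 = (11/7, 2/7, 8/7)
  u_3 = (-2/27, 7/27, 1/27)

Orthogonality check:
  u_2 · u_1 = 0 (should be 0)
  u_3 · u_1 = 0 (should be 0)
  u_3 · u_2 = 0 (should be 0)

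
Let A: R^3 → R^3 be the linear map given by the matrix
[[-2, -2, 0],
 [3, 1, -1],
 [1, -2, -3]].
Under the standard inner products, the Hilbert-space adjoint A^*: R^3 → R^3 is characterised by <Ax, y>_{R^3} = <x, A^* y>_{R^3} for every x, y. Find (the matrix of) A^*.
A^* = A^T =
[[-2, 3, 1],
 [-2, 1, -2],
 [0, -1, -3]]

For real matrices with standard dot products, the defining identity <Ax, y> = <x, A^* y> gives (Ax)^T y = x^T (A^*) y, i.e. x^T A^T y = x^T (A^*) y. Since this holds for all x, y, we must have A^* = A^T. Therefore
A^* =
[[-2, 3, 1],
 [-2, 1, -2],
 [0, -1, -3]].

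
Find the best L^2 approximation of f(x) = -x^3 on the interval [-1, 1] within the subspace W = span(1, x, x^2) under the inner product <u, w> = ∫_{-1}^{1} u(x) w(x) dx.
g(x) = -3*x/5

The best approximation g ∈ W is the orthogonal projection of f onto W. Writing g = a_0 + a_1 x + a_2 x^2, the coefficients solve the normal equations G · a = b where
  G_{ij} = <φ_i, φ_j> and b_i = <f, φ_i>, with φ_0 = 1, φ_1 = x, φ_2 = x^2.
G =
  [2, 0, 2/3]
  [0, 2/3, 0]
  [2/3, 0, 2/5],
b = (0, -2/5, 0).
Solving gives a_0 = 0, a_1 = -3/5, a_2 = 0, so
  g(x) = -3*x/5.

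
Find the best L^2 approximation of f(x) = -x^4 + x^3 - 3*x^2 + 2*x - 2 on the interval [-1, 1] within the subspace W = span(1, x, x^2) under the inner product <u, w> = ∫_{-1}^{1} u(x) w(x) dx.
g(x) = -27*x^2/7 + 13*x/5 - 67/35

The best approximation g ∈ W is the orthogonal projection of f onto W. Writing g = a_0 + a_1 x + a_2 x^2, the coefficients solve the normal equations G · a = b where
  G_{ij} = <φ_i, φ_j> and b_i = <f, φ_i>, with φ_0 = 1, φ_1 = x, φ_2 = x^2.
G =
  [2, 0, 2/3]
  [0, 2/3, 0]
  [2/3, 0, 2/5],
b = (-32/5, 26/15, -296/105).
Solving gives a_0 = -67/35, a_1 = 13/5, a_2 = -27/7, so
  g(x) = -27*x^2/7 + 13*x/5 - 67/35.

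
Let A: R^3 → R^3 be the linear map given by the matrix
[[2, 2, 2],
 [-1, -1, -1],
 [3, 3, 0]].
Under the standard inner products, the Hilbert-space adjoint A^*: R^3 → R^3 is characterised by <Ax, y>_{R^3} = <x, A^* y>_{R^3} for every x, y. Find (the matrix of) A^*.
A^* = A^T =
[[2, -1, 3],
 [2, -1, 3],
 [2, -1, 0]]

For real matrices with standard dot products, the defining identity <Ax, y> = <x, A^* y> gives (Ax)^T y = x^T (A^*) y, i.e. x^T A^T y = x^T (A^*) y. Since this holds for all x, y, we must have A^* = A^T. Therefore
A^* =
[[2, -1, 3],
 [2, -1, 3],
 [2, -1, 0]].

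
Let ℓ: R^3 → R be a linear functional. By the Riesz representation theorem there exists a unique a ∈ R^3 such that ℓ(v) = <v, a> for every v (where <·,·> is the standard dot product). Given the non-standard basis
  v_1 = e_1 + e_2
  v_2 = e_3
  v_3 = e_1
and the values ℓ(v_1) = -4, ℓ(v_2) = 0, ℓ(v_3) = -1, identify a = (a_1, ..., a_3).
a = (-1, -3, 0)

Write a = (a_1, ..., a_3) in the standard basis. For each basis vector v_i, ℓ(v_i) = <v_i, a> is a linear equation in the a_j's. Collect the n equations into a matrix system V a = ℓ, where row i of V is v_i (expressed in the standard basis). Since V is invertible (lower-triangular with 1s on the diagonal, up to permutation), solve by back-substitution:
  V =
[[1, 1, 0],
 [0, 0, 1],
 [1, 0, 0]]
  V a = (-4, 0, -1)
Solving gives a = (-1, -3, 0).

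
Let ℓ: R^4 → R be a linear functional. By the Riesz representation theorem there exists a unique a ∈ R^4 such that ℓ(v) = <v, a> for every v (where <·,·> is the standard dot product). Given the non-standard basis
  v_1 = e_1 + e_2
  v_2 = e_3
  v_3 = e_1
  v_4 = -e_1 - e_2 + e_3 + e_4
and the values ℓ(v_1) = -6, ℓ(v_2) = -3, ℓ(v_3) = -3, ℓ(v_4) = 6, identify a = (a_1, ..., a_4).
a = (-3, -3, -3, 3)

Write a = (a_1, ..., a_4) in the standard basis. For each basis vector v_i, ℓ(v_i) = <v_i, a> is a linear equation in the a_j's. Collect the n equations into a matrix system V a = ℓ, where row i of V is v_i (expressed in the standard basis). Since V is invertible (lower-triangular with 1s on the diagonal, up to permutation), solve by back-substitution:
  V =
[[1, 1, 0, 0],
 [0, 0, 1, 0],
 [1, 0, 0, 0],
 [-1, -1, 1, 1]]
  V a = (-6, -3, -3, 6)
Solving gives a = (-3, -3, -3, 3).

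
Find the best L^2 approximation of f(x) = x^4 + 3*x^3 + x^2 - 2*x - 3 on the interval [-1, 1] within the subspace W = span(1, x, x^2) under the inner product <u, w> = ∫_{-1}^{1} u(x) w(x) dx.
g(x) = 13*x^2/7 - x/5 - 108/35

The best approximation g ∈ W is the orthogonal projection of f onto W. Writing g = a_0 + a_1 x + a_2 x^2, the coefficients solve the normal equations G · a = b where
  G_{ij} = <φ_i, φ_j> and b_i = <f, φ_i>, with φ_0 = 1, φ_1 = x, φ_2 = x^2.
G =
  [2, 0, 2/3]
  [0, 2/3, 0]
  [2/3, 0, 2/5],
b = (-74/15, -2/15, -46/35).
Solving gives a_0 = -108/35, a_1 = -1/5, a_2 = 13/7, so
  g(x) = 13*x^2/7 - x/5 - 108/35.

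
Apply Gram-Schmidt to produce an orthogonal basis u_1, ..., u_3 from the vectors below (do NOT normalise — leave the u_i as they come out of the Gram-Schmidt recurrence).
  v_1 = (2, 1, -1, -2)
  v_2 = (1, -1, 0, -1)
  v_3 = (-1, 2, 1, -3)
Orthogonal basis:
  u_1 = (2, 1, -1, -2)
  u_2 = (2/5, -13/10, 3/10, -2/5)
  u_3 = (-12/7, 4/7, 12/7, -16/7)

Apply the Gram-Schmidt recurrence
  u_1 = v_1
  u_i = v_i − Σ_{j<i} ((v_i · u_j) / (u_j · u_j)) · u_j.

Step by step this gives:
  u_1 = (2, 1, -1, -2)
  u_2 = (2/5, -13/10, 3/10, -2/5)
  u_3 = (-12/7, 4/7, 12/7, -16/7)

Orthogonality check:
  u_2 · u_1 = 0 (should be 0)
  u_3 · u_1 = 0 (should be 0)
  u_3 · u_2 = 0 (should be 0)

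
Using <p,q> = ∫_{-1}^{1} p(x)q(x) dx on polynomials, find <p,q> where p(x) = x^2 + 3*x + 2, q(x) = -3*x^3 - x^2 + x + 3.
<p,q> = 32/3

Expand the product: p(x)·q(x) = -3*x^5 - 10*x^4 - 8*x^3 + 4*x^2 + 11*x + 6.
∫_{-1}^{1} of each monomial x^k gives [2/(k+1) if k even, 0 if k odd]. Integrating term-by-term (or equivalently evaluating the antiderivative F(x) = -x^6/2 - 2*x^5 - 2*x^4 + 4*x^3/3 + 11*x^2/2 + 6*x at the endpoints):
  F(1) − F(−1) = 25/3 − (-7/3) = 32/3.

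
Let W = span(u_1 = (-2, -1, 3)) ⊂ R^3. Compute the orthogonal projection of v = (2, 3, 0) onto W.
proj_W(v) = (1, 1/2, -3/2)

Set up U = [u_1 | ... | u_1] ∈ R^(3×1). The projector onto W = col(U) is P = U (U^T U)^(-1) U^T.
Compute U^T U =
  [14],
and U^T v = (-7).
Solve U^T U · c = U^T v for the coefficients: c = (-1/2). The projection is proj_W(v) = U c.
Check: (v - proj_W(v)) · u_1 = 0  (should be 0).
Result: proj_W(v) = (1, 1/2, -3/2).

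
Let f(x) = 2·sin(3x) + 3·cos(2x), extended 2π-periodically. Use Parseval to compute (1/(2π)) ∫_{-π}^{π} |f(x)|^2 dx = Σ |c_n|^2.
Σ |c_n|^2 = 13/2

Expand |f|^2 and use orthogonality of {sin(nx), cos(mx)} on [-π, π]:
  ∫_{-π}^{π} sin(nx)^2 dx = π, ∫ cos(mx)^2 dx = π, and cross terms integrate to 0.
So ∫_{-π}^{π} f(x)^2 dx = 2^2 · π + 3^2 · π = (4 + 9)π.
Divide by 2π: (4 + 9)/2 = 13/2.
By Parseval, this equals Σ |c_n|^2.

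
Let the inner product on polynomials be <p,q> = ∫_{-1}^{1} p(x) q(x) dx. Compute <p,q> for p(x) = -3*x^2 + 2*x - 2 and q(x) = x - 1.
<p,q> = 22/3

Expand the product: p(x)·q(x) = -3*x^3 + 5*x^2 - 4*x + 2.
∫_{-1}^{1} of each monomial x^k gives [2/(k+1) if k even, 0 if k odd]. Integrating term-by-term (or equivalently evaluating the antiderivative F(x) = -3*x^4/4 + 5*x^3/3 - 2*x^2 + 2*x at the endpoints):
  F(1) − F(−1) = 11/12 − (-77/12) = 22/3.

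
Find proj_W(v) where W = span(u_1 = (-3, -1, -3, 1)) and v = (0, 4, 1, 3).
proj_W(v) = (3/5, 1/5, 3/5, -1/5)

Set up U = [u_1 | ... | u_1] ∈ R^(4×1). The projector onto W = col(U) is P = U (U^T U)^(-1) U^T.
Compute U^T U =
  [20],
and U^T v = (-4).
Solve U^T U · c = U^T v for the coefficients: c = (-1/5). The projection is proj_W(v) = U c.
Check: (v - proj_W(v)) · u_1 = 0  (should be 0).
Result: proj_W(v) = (3/5, 1/5, 3/5, -1/5).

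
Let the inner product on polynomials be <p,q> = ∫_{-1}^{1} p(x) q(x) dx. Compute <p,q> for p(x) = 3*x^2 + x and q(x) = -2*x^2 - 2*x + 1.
<p,q> = -26/15

Expand the product: p(x)·q(x) = -6*x^4 - 8*x^3 + x^2 + x.
∫_{-1}^{1} of each monomial x^k gives [2/(k+1) if k even, 0 if k odd]. Integrating term-by-term (or equivalently evaluating the antiderivative F(x) = -6*x^5/5 - 2*x^4 + x^3/3 + x^2/2 at the endpoints):
  F(1) − F(−1) = -71/30 − (-19/30) = -26/15.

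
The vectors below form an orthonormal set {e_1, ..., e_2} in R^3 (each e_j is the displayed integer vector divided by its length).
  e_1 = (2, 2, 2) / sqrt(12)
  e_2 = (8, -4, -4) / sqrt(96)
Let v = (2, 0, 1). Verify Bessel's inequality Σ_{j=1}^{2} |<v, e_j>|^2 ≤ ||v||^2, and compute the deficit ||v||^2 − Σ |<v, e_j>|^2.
Σ |<v, e_j>|^2 = 9/2; ||v||^2 = 5; deficit = 1/2

Write each e_j = u_j / sqrt(<u_j, u_j>) where u_j is the displayed integer vector. Then <v, e_j> = <v, u_j> / sqrt(<u_j, u_j>), so |<v, e_j>|^2 = <v, u_j>^2 / <u_j, u_j>.
Coefficients: <v, e_1> = 6/sqrt(12), <v, e_2> = 12/sqrt(96).
Square and sum: Σ |<v, e_j>|^2 = 9/2.
Compute ||v||^2 = v·v = 5.
Deficit = 5 − 9/2 = 1/2 ≥ 0, confirming Bessel's inequality. (The deficit equals ||v − Σ <v,e_j> e_j||^2, the squared distance from v to span{e_j}.)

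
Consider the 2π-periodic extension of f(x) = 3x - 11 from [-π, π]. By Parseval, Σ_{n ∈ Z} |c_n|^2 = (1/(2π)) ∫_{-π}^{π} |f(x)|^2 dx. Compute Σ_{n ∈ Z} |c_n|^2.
Σ |c_n|^2 = 3π^2 + 121

Expand and integrate term by term over [-π, π]:
  ∫ (3x)^2 dx = 9·(2π^3/3); ∫ 2·3·(-11)·x dx = 0 (odd integrand); ∫ (-11)^2 dx = 121·2π.
So (1/(2π)) ∫_{-π}^{π} (3x - 11)^2 dx = 9π^2/3 + 121 = 3π^2 + 121.
Parseval ⇒ Σ |c_n|^2 = 3π^2 + 121.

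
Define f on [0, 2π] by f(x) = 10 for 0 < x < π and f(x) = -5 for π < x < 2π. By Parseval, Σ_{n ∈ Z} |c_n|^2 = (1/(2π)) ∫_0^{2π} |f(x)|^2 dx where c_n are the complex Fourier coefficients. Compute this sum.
Σ |c_n|^2 = 125/2

Parseval equates the L^2 energy of f (normalised by 1/(2π)) with the ℓ^2 sum of its Fourier coefficients: (1/(2π)) ∫_0^{2π} |f|^2 = Σ |c_n|^2.
Compute the left side: (1/(2π)) [∫_0^π 10^2 dx + ∫_π^{2π} (-5)^2 dx] = (1/(2π)) · (100π + 25π) = (100 + 25)/2 = 125/2.
So Σ_{n ∈ Z} |c_n|^2 = 125/2.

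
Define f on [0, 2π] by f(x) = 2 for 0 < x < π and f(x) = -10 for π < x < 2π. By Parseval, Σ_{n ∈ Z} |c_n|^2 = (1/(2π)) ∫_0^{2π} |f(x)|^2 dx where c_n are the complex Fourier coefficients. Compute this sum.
Σ |c_n|^2 = 52

Parseval equates the L^2 energy of f (normalised by 1/(2π)) with the ℓ^2 sum of its Fourier coefficients: (1/(2π)) ∫_0^{2π} |f|^2 = Σ |c_n|^2.
Compute the left side: (1/(2π)) [∫_0^π 2^2 dx + ∫_π^{2π} (-10)^2 dx] = (1/(2π)) · (4π + 100π) = (4 + 100)/2 = 52.
So Σ_{n ∈ Z} |c_n|^2 = 52.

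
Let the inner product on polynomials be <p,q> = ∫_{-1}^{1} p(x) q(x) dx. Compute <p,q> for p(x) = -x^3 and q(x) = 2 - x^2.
<p,q> = 0

Expand the product: p(x)·q(x) = x^5 - 2*x^3.
∫_{-1}^{1} of each monomial x^k gives [2/(k+1) if k even, 0 if k odd]. Integrating term-by-term (or equivalently evaluating the antiderivative F(x) = x^6/6 - x^4/2 at the endpoints):
  F(1) − F(−1) = -1/3 − (-1/3) = 0.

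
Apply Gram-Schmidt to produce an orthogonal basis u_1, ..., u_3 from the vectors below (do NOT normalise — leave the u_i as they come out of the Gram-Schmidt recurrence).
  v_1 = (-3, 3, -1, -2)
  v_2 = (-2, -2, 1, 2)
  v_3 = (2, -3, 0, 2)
Orthogonal basis:
  u_1 = (-3, 3, -1, -2)
  u_2 = (-61/23, -31/23, 18/23, 36/23)
  u_3 = (-17/274, -85/274, -130/137, 14/137)

Apply the Gram-Schmidt recurrence
  u_1 = v_1
  u_i = v_i − Σ_{j<i} ((v_i · u_j) / (u_j · u_j)) · u_j.

Step by step this gives:
  u_1 = (-3, 3, -1, -2)
  u_2 = (-61/23, -31/23, 18/23, 36/23)
  u_3 = (-17/274, -85/274, -130/137, 14/137)

Orthogonality check:
  u_2 · u_1 = 0 (should be 0)
  u_3 · u_1 = 0 (should be 0)
  u_3 · u_2 = 0 (should be 0)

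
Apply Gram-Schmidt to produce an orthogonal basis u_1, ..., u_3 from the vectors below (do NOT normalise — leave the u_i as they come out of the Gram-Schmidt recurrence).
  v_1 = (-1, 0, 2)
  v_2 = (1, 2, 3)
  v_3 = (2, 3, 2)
Orthogonal basis:
  u_1 = (-1, 0, 2)
  u_2 = (2, 2, 1)
  u_3 = (-4/15, 1/3, -2/15)

Apply the Gram-Schmidt recurrence
  u_1 = v_1
  u_i = v_i − Σ_{j<i} ((v_i · u_j) / (u_j · u_j)) · u_j.

Step by step this gives:
  u_1 = (-1, 0, 2)
  u_2 = (2, 2, 1)
  u_3 = (-4/15, 1/3, -2/15)

Orthogonality check:
  u_2 · u_1 = 0 (should be 0)
  u_3 · u_1 = 0 (should be 0)
  u_3 · u_2 = 0 (should be 0)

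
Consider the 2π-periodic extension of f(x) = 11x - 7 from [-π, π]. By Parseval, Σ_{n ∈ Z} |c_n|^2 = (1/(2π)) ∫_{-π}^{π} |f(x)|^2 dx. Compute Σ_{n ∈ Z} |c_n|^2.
Σ |c_n|^2 = 121π^2/3 + 49

Expand and integrate term by term over [-π, π]:
  ∫ (11x)^2 dx = 121·(2π^3/3); ∫ 2·11·(-7)·x dx = 0 (odd integrand); ∫ (-7)^2 dx = 49·2π.
So (1/(2π)) ∫_{-π}^{π} (11x - 7)^2 dx = 121π^2/3 + 49 = 121π^2/3 + 49.
Parseval ⇒ Σ |c_n|^2 = 121π^2/3 + 49.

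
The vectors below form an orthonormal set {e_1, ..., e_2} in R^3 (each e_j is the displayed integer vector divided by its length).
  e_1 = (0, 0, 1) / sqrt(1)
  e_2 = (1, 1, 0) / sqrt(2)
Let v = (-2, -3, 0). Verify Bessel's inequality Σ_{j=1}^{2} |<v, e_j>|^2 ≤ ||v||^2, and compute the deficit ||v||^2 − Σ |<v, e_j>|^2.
Σ |<v, e_j>|^2 = 25/2; ||v||^2 = 13; deficit = 1/2

Write each e_j = u_j / sqrt(<u_j, u_j>) where u_j is the displayed integer vector. Then <v, e_j> = <v, u_j> / sqrt(<u_j, u_j>), so |<v, e_j>|^2 = <v, u_j>^2 / <u_j, u_j>.
Coefficients: <v, e_1> = 0/sqrt(1), <v, e_2> = -5/sqrt(2).
Square and sum: Σ |<v, e_j>|^2 = 25/2.
Compute ||v||^2 = v·v = 13.
Deficit = 13 − 25/2 = 1/2 ≥ 0, confirming Bessel's inequality. (The deficit equals ||v − Σ <v,e_j> e_j||^2, the squared distance from v to span{e_j}.)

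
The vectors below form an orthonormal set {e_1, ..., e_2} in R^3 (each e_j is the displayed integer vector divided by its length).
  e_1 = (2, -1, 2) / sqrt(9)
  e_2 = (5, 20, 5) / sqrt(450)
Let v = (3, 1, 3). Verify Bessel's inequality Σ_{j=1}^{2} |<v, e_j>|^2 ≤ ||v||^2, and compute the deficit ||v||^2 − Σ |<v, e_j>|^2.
Σ |<v, e_j>|^2 = 19; ||v||^2 = 19; deficit = 0

Write each e_j = u_j / sqrt(<u_j, u_j>) where u_j is the displayed integer vector. Then <v, e_j> = <v, u_j> / sqrt(<u_j, u_j>), so |<v, e_j>|^2 = <v, u_j>^2 / <u_j, u_j>.
Coefficients: <v, e_1> = 11/sqrt(9), <v, e_2> = 50/sqrt(450).
Square and sum: Σ |<v, e_j>|^2 = 19.
Compute ||v||^2 = v·v = 19.
Deficit = 19 − 19 = 0 ≥ 0, confirming Bessel's inequality. (The deficit equals ||v − Σ <v,e_j> e_j||^2, the squared distance from v to span{e_j}.)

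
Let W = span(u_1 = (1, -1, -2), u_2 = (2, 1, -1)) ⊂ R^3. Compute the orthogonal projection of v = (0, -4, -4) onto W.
proj_W(v) = (0, -4, -4)

Set up U = [u_1 | ... | u_2] ∈ R^(3×2). The projector onto W = col(U) is P = U (U^T U)^(-1) U^T.
Compute U^T U =
  [6, 3]
  [3, 6],
and U^T v = (12, 0).
Solve U^T U · c = U^T v for the coefficients: c = (8/3, -4/3). The projection is proj_W(v) = U c.
Check: (v - proj_W(v)) · u_1 = 0  (should be 0).
Check: (v - proj_W(v)) · u_2 = 0  (should be 0).
Result: proj_W(v) = (0, -4, -4).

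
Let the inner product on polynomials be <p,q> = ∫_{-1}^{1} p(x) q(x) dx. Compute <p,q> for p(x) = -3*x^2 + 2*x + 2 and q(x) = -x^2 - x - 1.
<p,q> = -52/15

Expand the product: p(x)·q(x) = 3*x^4 + x^3 - x^2 - 4*x - 2.
∫_{-1}^{1} of each monomial x^k gives [2/(k+1) if k even, 0 if k odd]. Integrating term-by-term (or equivalently evaluating the antiderivative F(x) = 3*x^5/5 + x^4/4 - x^3/3 - 2*x^2 - 2*x at the endpoints):
  F(1) − F(−1) = -209/60 − (-1/60) = -52/15.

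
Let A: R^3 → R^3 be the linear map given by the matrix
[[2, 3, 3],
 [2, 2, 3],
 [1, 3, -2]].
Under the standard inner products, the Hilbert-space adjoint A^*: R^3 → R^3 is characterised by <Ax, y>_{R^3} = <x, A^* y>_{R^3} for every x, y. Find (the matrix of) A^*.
A^* = A^T =
[[2, 2, 1],
 [3, 2, 3],
 [3, 3, -2]]

For real matrices with standard dot products, the defining identity <Ax, y> = <x, A^* y> gives (Ax)^T y = x^T (A^*) y, i.e. x^T A^T y = x^T (A^*) y. Since this holds for all x, y, we must have A^* = A^T. Therefore
A^* =
[[2, 2, 1],
 [3, 2, 3],
 [3, 3, -2]].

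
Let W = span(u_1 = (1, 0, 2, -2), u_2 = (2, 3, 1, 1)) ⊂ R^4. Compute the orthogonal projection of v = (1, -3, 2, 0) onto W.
proj_W(v) = (-25/131, -165/131, 115/131, -225/131)

Set up U = [u_1 | ... | u_2] ∈ R^(4×2). The projector onto W = col(U) is P = U (U^T U)^(-1) U^T.
Compute U^T U =
  [9, 2]
  [2, 15],
and U^T v = (5, -5).
Solve U^T U · c = U^T v for the coefficients: c = (85/131, -55/131). The projection is proj_W(v) = U c.
Check: (v - proj_W(v)) · u_1 = 0  (should be 0).
Check: (v - proj_W(v)) · u_2 = 0  (should be 0).
Result: proj_W(v) = (-25/131, -165/131, 115/131, -225/131).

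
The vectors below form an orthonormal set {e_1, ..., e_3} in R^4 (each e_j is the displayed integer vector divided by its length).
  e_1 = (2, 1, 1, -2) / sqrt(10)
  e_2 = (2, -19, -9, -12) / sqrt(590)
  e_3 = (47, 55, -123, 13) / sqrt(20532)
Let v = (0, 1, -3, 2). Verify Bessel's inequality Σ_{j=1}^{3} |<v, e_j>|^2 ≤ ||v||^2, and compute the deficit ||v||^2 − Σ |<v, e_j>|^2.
Σ |<v, e_j>|^2 = 403/29; ||v||^2 = 14; deficit = 3/29

Write each e_j = u_j / sqrt(<u_j, u_j>) where u_j is the displayed integer vector. Then <v, e_j> = <v, u_j> / sqrt(<u_j, u_j>), so |<v, e_j>|^2 = <v, u_j>^2 / <u_j, u_j>.
Coefficients: <v, e_1> = -6/sqrt(10), <v, e_2> = -16/sqrt(590), <v, e_3> = 450/sqrt(20532).
Square and sum: Σ |<v, e_j>|^2 = 403/29.
Compute ||v||^2 = v·v = 14.
Deficit = 14 − 403/29 = 3/29 ≥ 0, confirming Bessel's inequality. (The deficit equals ||v − Σ <v,e_j> e_j||^2, the squared distance from v to span{e_j}.)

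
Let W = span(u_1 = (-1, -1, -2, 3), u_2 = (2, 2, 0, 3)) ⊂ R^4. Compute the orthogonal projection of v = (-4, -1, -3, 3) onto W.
proj_W(v) = (-5/2, -5/2, -3, 3)

Set up U = [u_1 | ... | u_2] ∈ R^(4×2). The projector onto W = col(U) is P = U (U^T U)^(-1) U^T.
Compute U^T U =
  [15, 5]
  [5, 17],
and U^T v = (20, -1).
Solve U^T U · c = U^T v for the coefficients: c = (3/2, -1/2). The projection is proj_W(v) = U c.
Check: (v - proj_W(v)) · u_1 = 0  (should be 0).
Check: (v - proj_W(v)) · u_2 = 0  (should be 0).
Result: proj_W(v) = (-5/2, -5/2, -3, 3).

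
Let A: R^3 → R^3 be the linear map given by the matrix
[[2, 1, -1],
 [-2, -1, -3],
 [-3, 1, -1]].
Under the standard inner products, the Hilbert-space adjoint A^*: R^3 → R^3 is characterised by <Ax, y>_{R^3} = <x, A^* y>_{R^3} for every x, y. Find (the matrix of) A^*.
A^* = A^T =
[[2, -2, -3],
 [1, -1, 1],
 [-1, -3, -1]]

For real matrices with standard dot products, the defining identity <Ax, y> = <x, A^* y> gives (Ax)^T y = x^T (A^*) y, i.e. x^T A^T y = x^T (A^*) y. Since this holds for all x, y, we must have A^* = A^T. Therefore
A^* =
[[2, -2, -3],
 [1, -1, 1],
 [-1, -3, -1]].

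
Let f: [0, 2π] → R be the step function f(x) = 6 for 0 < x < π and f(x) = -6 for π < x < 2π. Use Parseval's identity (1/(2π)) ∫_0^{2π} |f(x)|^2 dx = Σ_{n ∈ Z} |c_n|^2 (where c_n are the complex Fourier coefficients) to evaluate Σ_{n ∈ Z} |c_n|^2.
Σ |c_n|^2 = 36

Parseval equates the L^2 energy of f (normalised by 1/(2π)) with the ℓ^2 sum of its Fourier coefficients: (1/(2π)) ∫_0^{2π} |f|^2 = Σ |c_n|^2.
Compute the left side: (1/(2π)) [∫_0^π 6^2 dx + ∫_π^{2π} (-6)^2 dx] = (1/(2π)) · (36π + 36π) = (36 + 36)/2 = 36.
So Σ_{n ∈ Z} |c_n|^2 = 36.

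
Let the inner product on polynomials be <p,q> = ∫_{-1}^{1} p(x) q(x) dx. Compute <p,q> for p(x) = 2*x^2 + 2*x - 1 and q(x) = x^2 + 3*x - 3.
<p,q> = 92/15

Expand the product: p(x)·q(x) = 2*x^4 + 8*x^3 - x^2 - 9*x + 3.
∫_{-1}^{1} of each monomial x^k gives [2/(k+1) if k even, 0 if k odd]. Integrating term-by-term (or equivalently evaluating the antiderivative F(x) = 2*x^5/5 + 2*x^4 - x^3/3 - 9*x^2/2 + 3*x at the endpoints):
  F(1) − F(−1) = 17/30 − (-167/30) = 92/15.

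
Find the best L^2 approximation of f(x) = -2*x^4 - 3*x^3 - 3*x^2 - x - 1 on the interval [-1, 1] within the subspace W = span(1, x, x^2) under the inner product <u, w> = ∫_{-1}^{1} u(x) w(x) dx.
g(x) = -33*x^2/7 - 14*x/5 - 29/35

The best approximation g ∈ W is the orthogonal projection of f onto W. Writing g = a_0 + a_1 x + a_2 x^2, the coefficients solve the normal equations G · a = b where
  G_{ij} = <φ_i, φ_j> and b_i = <f, φ_i>, with φ_0 = 1, φ_1 = x, φ_2 = x^2.
G =
  [2, 0, 2/3]
  [0, 2/3, 0]
  [2/3, 0, 2/5],
b = (-24/5, -28/15, -256/105).
Solving gives a_0 = -29/35, a_1 = -14/5, a_2 = -33/7, so
  g(x) = -33*x^2/7 - 14*x/5 - 29/35.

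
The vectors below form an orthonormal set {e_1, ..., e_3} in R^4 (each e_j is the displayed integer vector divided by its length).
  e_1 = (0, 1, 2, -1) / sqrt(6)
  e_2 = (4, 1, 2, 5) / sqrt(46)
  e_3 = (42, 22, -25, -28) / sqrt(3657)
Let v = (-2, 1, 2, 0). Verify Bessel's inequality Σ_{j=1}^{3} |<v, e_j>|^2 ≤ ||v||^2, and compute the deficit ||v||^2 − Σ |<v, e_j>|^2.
Σ |<v, e_j>|^2 = 413/53; ||v||^2 = 9; deficit = 64/53

Write each e_j = u_j / sqrt(<u_j, u_j>) where u_j is the displayed integer vector. Then <v, e_j> = <v, u_j> / sqrt(<u_j, u_j>), so |<v, e_j>|^2 = <v, u_j>^2 / <u_j, u_j>.
Coefficients: <v, e_1> = 5/sqrt(6), <v, e_2> = -3/sqrt(46), <v, e_3> = -112/sqrt(3657).
Square and sum: Σ |<v, e_j>|^2 = 413/53.
Compute ||v||^2 = v·v = 9.
Deficit = 9 − 413/53 = 64/53 ≥ 0, confirming Bessel's inequality. (The deficit equals ||v − Σ <v,e_j> e_j||^2, the squared distance from v to span{e_j}.)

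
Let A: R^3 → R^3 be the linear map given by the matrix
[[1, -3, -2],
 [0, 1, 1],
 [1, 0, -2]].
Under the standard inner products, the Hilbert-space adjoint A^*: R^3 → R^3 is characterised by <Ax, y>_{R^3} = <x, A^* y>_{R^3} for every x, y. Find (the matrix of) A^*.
A^* = A^T =
[[1, 0, 1],
 [-3, 1, 0],
 [-2, 1, -2]]

For real matrices with standard dot products, the defining identity <Ax, y> = <x, A^* y> gives (Ax)^T y = x^T (A^*) y, i.e. x^T A^T y = x^T (A^*) y. Since this holds for all x, y, we must have A^* = A^T. Therefore
A^* =
[[1, 0, 1],
 [-3, 1, 0],
 [-2, 1, -2]].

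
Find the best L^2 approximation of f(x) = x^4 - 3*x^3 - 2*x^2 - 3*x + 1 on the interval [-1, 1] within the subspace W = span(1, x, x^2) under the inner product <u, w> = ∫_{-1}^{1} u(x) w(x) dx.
g(x) = -8*x^2/7 - 24*x/5 + 32/35

The best approximation g ∈ W is the orthogonal projection of f onto W. Writing g = a_0 + a_1 x + a_2 x^2, the coefficients solve the normal equations G · a = b where
  G_{ij} = <φ_i, φ_j> and b_i = <f, φ_i>, with φ_0 = 1, φ_1 = x, φ_2 = x^2.
G =
  [2, 0, 2/3]
  [0, 2/3, 0]
  [2/3, 0, 2/5],
b = (16/15, -16/5, 16/105).
Solving gives a_0 = 32/35, a_1 = -24/5, a_2 = -8/7, so
  g(x) = -8*x^2/7 - 24*x/5 + 32/35.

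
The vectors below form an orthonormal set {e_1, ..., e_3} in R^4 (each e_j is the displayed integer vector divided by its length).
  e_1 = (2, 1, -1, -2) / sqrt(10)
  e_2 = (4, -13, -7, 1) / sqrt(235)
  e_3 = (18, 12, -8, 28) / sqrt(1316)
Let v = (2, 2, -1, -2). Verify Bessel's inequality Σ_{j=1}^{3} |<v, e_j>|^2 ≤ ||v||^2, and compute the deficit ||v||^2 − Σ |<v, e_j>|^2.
Σ |<v, e_j>|^2 = 181/14; ||v||^2 = 13; deficit = 1/14

Write each e_j = u_j / sqrt(<u_j, u_j>) where u_j is the displayed integer vector. Then <v, e_j> = <v, u_j> / sqrt(<u_j, u_j>), so |<v, e_j>|^2 = <v, u_j>^2 / <u_j, u_j>.
Coefficients: <v, e_1> = 11/sqrt(10), <v, e_2> = -13/sqrt(235), <v, e_3> = 12/sqrt(1316).
Square and sum: Σ |<v, e_j>|^2 = 181/14.
Compute ||v||^2 = v·v = 13.
Deficit = 13 − 181/14 = 1/14 ≥ 0, confirming Bessel's inequality. (The deficit equals ||v − Σ <v,e_j> e_j||^2, the squared distance from v to span{e_j}.)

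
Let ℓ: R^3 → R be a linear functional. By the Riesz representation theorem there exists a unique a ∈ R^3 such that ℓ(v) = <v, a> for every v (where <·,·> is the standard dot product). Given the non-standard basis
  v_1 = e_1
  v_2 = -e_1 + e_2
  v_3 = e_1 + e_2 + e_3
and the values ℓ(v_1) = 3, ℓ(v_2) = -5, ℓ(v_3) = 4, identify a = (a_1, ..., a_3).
a = (3, -2, 3)

Write a = (a_1, ..., a_3) in the standard basis. For each basis vector v_i, ℓ(v_i) = <v_i, a> is a linear equation in the a_j's. Collect the n equations into a matrix system V a = ℓ, where row i of V is v_i (expressed in the standard basis). Since V is invertible (lower-triangular with 1s on the diagonal, up to permutation), solve by back-substitution:
  V =
[[1, 0, 0],
 [-1, 1, 0],
 [1, 1, 1]]
  V a = (3, -5, 4)
Solving gives a = (3, -2, 3).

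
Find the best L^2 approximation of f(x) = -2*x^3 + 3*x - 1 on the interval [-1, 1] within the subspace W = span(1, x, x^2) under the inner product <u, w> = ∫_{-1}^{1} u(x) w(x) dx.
g(x) = 9*x/5 - 1

The best approximation g ∈ W is the orthogonal projection of f onto W. Writing g = a_0 + a_1 x + a_2 x^2, the coefficients solve the normal equations G · a = b where
  G_{ij} = <φ_i, φ_j> and b_i = <f, φ_i>, with φ_0 = 1, φ_1 = x, φ_2 = x^2.
G =
  [2, 0, 2/3]
  [0, 2/3, 0]
  [2/3, 0, 2/5],
b = (-2, 6/5, -2/3).
Solving gives a_0 = -1, a_1 = 9/5, a_2 = 0, so
  g(x) = 9*x/5 - 1.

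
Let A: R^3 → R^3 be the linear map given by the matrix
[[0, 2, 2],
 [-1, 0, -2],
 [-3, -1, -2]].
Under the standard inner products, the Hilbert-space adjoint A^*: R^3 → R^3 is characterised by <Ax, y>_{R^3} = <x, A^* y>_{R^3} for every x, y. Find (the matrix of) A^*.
A^* = A^T =
[[0, -1, -3],
 [2, 0, -1],
 [2, -2, -2]]

For real matrices with standard dot products, the defining identity <Ax, y> = <x, A^* y> gives (Ax)^T y = x^T (A^*) y, i.e. x^T A^T y = x^T (A^*) y. Since this holds for all x, y, we must have A^* = A^T. Therefore
A^* =
[[0, -1, -3],
 [2, 0, -1],
 [2, -2, -2]].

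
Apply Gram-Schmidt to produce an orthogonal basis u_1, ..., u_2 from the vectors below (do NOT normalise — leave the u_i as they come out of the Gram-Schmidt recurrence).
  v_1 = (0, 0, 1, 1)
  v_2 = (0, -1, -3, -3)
Orthogonal basis:
  u_1 = (0, 0, 1, 1)
  u_2 = (0, -1, 0, 0)

Apply the Gram-Schmidt recurrence
  u_1 = v_1
  u_i = v_i − Σ_{j<i} ((v_i · u_j) / (u_j · u_j)) · u_j.

Step by step this gives:
  u_1 = (0, 0, 1, 1)
  u_2 = (0, -1, 0, 0)

Orthogonality check:
  u_2 · u_1 = 0 (should be 0)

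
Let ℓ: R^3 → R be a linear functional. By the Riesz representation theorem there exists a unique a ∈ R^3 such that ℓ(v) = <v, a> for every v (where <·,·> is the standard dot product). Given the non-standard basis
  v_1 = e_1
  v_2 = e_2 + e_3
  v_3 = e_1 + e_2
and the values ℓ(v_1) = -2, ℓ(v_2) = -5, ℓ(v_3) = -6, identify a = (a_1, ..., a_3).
a = (-2, -4, -1)

Write a = (a_1, ..., a_3) in the standard basis. For each basis vector v_i, ℓ(v_i) = <v_i, a> is a linear equation in the a_j's. Collect the n equations into a matrix system V a = ℓ, where row i of V is v_i (expressed in the standard basis). Since V is invertible (lower-triangular with 1s on the diagonal, up to permutation), solve by back-substitution:
  V =
[[1, 0, 0],
 [0, 1, 1],
 [1, 1, 0]]
  V a = (-2, -5, -6)
Solving gives a = (-2, -4, -1).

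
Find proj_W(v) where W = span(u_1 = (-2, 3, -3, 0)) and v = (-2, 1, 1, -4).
proj_W(v) = (-4/11, 6/11, -6/11, 0)

Set up U = [u_1 | ... | u_1] ∈ R^(4×1). The projector onto W = col(U) is P = U (U^T U)^(-1) U^T.
Compute U^T U =
  [22],
and U^T v = (4).
Solve U^T U · c = U^T v for the coefficients: c = (2/11). The projection is proj_W(v) = U c.
Check: (v - proj_W(v)) · u_1 = 0  (should be 0).
Result: proj_W(v) = (-4/11, 6/11, -6/11, 0).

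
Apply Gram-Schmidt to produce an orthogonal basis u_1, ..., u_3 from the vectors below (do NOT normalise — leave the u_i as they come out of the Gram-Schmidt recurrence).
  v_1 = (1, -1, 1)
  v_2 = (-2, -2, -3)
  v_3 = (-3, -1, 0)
Orthogonal basis:
  u_1 = (1, -1, 1)
  u_2 = (-1, -3, -2)
  u_3 = (-40/21, -8/21, 32/21)

Apply the Gram-Schmidt recurrence
  u_1 = v_1
  u_i = v_i − Σ_{j<i} ((v_i · u_j) / (u_j · u_j)) · u_j.

Step by step this gives:
  u_1 = (1, -1, 1)
  u_2 = (-1, -3, -2)
  u_3 = (-40/21, -8/21, 32/21)

Orthogonality check:
  u_2 · u_1 = 0 (should be 0)
  u_3 · u_1 = 0 (should be 0)
  u_3 · u_2 = 0 (should be 0)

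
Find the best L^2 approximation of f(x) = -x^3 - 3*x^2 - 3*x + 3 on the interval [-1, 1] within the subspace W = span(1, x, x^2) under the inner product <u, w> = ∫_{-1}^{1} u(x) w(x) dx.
g(x) = -3*x^2 - 18*x/5 + 3

The best approximation g ∈ W is the orthogonal projection of f onto W. Writing g = a_0 + a_1 x + a_2 x^2, the coefficients solve the normal equations G · a = b where
  G_{ij} = <φ_i, φ_j> and b_i = <f, φ_i>, with φ_0 = 1, φ_1 = x, φ_2 = x^2.
G =
  [2, 0, 2/3]
  [0, 2/3, 0]
  [2/3, 0, 2/5],
b = (4, -12/5, 4/5).
Solving gives a_0 = 3, a_1 = -18/5, a_2 = -3, so
  g(x) = -3*x^2 - 18*x/5 + 3.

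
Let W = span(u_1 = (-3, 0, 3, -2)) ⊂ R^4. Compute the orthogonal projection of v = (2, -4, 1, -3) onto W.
proj_W(v) = (-9/22, 0, 9/22, -3/11)

Set up U = [u_1 | ... | u_1] ∈ R^(4×1). The projector onto W = col(U) is P = U (U^T U)^(-1) U^T.
Compute U^T U =
  [22],
and U^T v = (3).
Solve U^T U · c = U^T v for the coefficients: c = (3/22). The projection is proj_W(v) = U c.
Check: (v - proj_W(v)) · u_1 = 0  (should be 0).
Result: proj_W(v) = (-9/22, 0, 9/22, -3/11).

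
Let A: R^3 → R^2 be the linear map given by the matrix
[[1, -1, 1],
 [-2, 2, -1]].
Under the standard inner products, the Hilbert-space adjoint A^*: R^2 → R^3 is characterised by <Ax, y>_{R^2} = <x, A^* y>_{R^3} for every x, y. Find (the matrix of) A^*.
A^* = A^T =
[[1, -2],
 [-1, 2],
 [1, -1]]

For real matrices with standard dot products, the defining identity <Ax, y> = <x, A^* y> gives (Ax)^T y = x^T (A^*) y, i.e. x^T A^T y = x^T (A^*) y. Since this holds for all x, y, we must have A^* = A^T. Therefore
A^* =
[[1, -2],
 [-1, 2],
 [1, -1]].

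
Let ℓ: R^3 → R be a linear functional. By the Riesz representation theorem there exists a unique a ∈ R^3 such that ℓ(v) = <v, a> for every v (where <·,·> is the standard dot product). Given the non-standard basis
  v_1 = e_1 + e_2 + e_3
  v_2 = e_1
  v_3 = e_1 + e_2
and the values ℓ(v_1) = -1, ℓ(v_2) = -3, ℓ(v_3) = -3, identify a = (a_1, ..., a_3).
a = (-3, 0, 2)

Write a = (a_1, ..., a_3) in the standard basis. For each basis vector v_i, ℓ(v_i) = <v_i, a> is a linear equation in the a_j's. Collect the n equations into a matrix system V a = ℓ, where row i of V is v_i (expressed in the standard basis). Since V is invertible (lower-triangular with 1s on the diagonal, up to permutation), solve by back-substitution:
  V =
[[1, 1, 1],
 [1, 0, 0],
 [1, 1, 0]]
  V a = (-1, -3, -3)
Solving gives a = (-3, 0, 2).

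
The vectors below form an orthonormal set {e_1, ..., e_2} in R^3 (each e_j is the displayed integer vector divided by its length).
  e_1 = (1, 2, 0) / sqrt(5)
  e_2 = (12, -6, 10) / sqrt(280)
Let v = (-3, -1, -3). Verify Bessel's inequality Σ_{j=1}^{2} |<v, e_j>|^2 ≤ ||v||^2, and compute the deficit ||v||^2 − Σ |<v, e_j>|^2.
Σ |<v, e_j>|^2 = 125/7; ||v||^2 = 19; deficit = 8/7

Write each e_j = u_j / sqrt(<u_j, u_j>) where u_j is the displayed integer vector. Then <v, e_j> = <v, u_j> / sqrt(<u_j, u_j>), so |<v, e_j>|^2 = <v, u_j>^2 / <u_j, u_j>.
Coefficients: <v, e_1> = -5/sqrt(5), <v, e_2> = -60/sqrt(280).
Square and sum: Σ |<v, e_j>|^2 = 125/7.
Compute ||v||^2 = v·v = 19.
Deficit = 19 − 125/7 = 8/7 ≥ 0, confirming Bessel's inequality. (The deficit equals ||v − Σ <v,e_j> e_j||^2, the squared distance from v to span{e_j}.)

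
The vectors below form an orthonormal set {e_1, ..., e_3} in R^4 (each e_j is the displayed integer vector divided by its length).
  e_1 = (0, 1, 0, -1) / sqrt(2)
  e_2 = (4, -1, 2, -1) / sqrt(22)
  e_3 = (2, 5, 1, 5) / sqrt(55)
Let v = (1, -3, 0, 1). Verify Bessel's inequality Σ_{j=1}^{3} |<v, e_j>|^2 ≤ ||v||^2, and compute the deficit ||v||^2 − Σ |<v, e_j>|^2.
Σ |<v, e_j>|^2 = 54/5; ||v||^2 = 11; deficit = 1/5

Write each e_j = u_j / sqrt(<u_j, u_j>) where u_j is the displayed integer vector. Then <v, e_j> = <v, u_j> / sqrt(<u_j, u_j>), so |<v, e_j>|^2 = <v, u_j>^2 / <u_j, u_j>.
Coefficients: <v, e_1> = -4/sqrt(2), <v, e_2> = 6/sqrt(22), <v, e_3> = -8/sqrt(55).
Square and sum: Σ |<v, e_j>|^2 = 54/5.
Compute ||v||^2 = v·v = 11.
Deficit = 11 − 54/5 = 1/5 ≥ 0, confirming Bessel's inequality. (The deficit equals ||v − Σ <v,e_j> e_j||^2, the squared distance from v to span{e_j}.)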